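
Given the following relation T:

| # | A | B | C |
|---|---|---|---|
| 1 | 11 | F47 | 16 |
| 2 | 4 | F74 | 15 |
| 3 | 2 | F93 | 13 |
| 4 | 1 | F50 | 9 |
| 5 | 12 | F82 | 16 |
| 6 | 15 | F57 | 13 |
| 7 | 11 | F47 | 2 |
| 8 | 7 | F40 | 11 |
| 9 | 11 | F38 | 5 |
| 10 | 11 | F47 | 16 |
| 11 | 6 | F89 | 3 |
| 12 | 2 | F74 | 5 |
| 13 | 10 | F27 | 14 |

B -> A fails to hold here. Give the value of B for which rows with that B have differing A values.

F74

B=F47: rows 1, 7, 10 → A = 11, 11, 11 ✓
B=F74: rows 2, 12 → A takes values {4, 2} — violation
B=F93: row 3 → A = 2 ✓
B=F50: row 4 → A = 1 ✓
B=F82: row 5 → A = 12 ✓
B=F57: row 6 → A = 15 ✓
B=F40: row 8 → A = 7 ✓
B=F38: row 9 → A = 11 ✓
B=F89: row 11 → A = 6 ✓
B=F27: row 13 → A = 10 ✓
The only B value with inconsistent A is B=F74.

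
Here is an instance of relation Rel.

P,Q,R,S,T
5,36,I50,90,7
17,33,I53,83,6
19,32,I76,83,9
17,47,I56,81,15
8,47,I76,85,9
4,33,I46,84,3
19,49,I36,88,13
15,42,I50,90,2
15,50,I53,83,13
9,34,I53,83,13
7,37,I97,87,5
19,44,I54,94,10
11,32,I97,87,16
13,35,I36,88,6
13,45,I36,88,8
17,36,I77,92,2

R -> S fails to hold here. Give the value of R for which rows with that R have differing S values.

I76

R=I50: 2 rows → S = 90, 90 ✓
R=I53: 3 rows → S = 83, 83, 83 ✓
R=I76: 2 rows → S takes values {83, 85} — violation
R=I56: 1 row → S = 81 ✓
R=I46: 1 row → S = 84 ✓
R=I36: 3 rows → S = 88, 88, 88 ✓
R=I97: 2 rows → S = 87, 87 ✓
R=I54: 1 row → S = 94 ✓
R=I77: 1 row → S = 92 ✓
The only R value with inconsistent S is R=I76.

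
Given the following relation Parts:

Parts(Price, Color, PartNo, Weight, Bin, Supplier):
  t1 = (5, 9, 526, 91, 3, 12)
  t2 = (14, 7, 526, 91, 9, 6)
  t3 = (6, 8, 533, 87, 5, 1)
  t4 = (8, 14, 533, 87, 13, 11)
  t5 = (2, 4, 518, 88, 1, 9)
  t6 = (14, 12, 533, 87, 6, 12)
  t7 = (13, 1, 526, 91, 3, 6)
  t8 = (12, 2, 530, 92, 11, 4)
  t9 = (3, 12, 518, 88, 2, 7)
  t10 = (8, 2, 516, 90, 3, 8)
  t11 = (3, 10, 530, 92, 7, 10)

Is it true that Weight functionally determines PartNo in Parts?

Yes

Weight=91: rows 1, 2, 7 → PartNo = 526, 526, 526 ✓
Weight=87: rows 3, 4, 6 → PartNo = 533, 533, 533 ✓
Weight=88: rows 5, 9 → PartNo = 518, 518 ✓
Weight=92: rows 8, 11 → PartNo = 530, 530 ✓
Weight=90: row 10 → PartNo = 516 ✓
Every Weight value is associated with a single PartNo value, so Weight -> PartNo holds.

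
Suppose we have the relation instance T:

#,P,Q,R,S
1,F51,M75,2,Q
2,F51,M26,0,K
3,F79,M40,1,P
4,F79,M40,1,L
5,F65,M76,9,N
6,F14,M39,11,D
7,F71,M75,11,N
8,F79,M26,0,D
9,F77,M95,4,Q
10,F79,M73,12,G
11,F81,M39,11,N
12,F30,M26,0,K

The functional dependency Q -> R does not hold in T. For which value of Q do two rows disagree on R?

M75

Q=M75: rows 1, 7 → R takes values {2, 11} — violation
Q=M26: rows 2, 8, 12 → R = 0, 0, 0 ✓
Q=M40: rows 3, 4 → R = 1, 1 ✓
Q=M76: row 5 → R = 9 ✓
Q=M39: rows 6, 11 → R = 11, 11 ✓
Q=M95: row 9 → R = 4 ✓
Q=M73: row 10 → R = 12 ✓
The only Q value with inconsistent R is Q=M75.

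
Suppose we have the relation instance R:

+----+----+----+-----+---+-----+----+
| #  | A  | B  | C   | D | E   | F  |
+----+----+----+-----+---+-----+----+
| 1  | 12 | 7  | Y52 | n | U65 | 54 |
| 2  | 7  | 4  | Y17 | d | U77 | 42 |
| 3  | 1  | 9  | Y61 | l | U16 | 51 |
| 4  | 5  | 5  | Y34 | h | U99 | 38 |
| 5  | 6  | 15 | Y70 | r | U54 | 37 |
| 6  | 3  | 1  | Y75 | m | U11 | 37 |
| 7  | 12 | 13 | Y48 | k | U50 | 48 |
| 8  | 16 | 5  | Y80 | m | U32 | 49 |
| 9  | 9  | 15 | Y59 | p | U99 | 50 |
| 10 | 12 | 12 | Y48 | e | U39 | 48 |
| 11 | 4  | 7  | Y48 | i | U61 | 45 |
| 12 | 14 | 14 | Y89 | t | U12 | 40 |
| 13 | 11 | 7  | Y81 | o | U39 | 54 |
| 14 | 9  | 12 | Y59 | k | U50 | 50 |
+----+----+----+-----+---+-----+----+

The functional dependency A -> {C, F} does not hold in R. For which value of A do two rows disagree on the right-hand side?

A=12: rows 1, 7, 10 → {C,F} takes values {(Y52, 54), (Y48, 48)} — violation
A=7: row 2 → {C,F} = (Y17, 42) ✓
A=1: row 3 → {C,F} = (Y61, 51) ✓
A=5: row 4 → {C,F} = (Y34, 38) ✓
A=6: row 5 → {C,F} = (Y70, 37) ✓
A=3: row 6 → {C,F} = (Y75, 37) ✓
A=16: row 8 → {C,F} = (Y80, 49) ✓
A=9: rows 9, 14 → {C,F} = (Y59, 50), (Y59, 50) ✓
A=4: row 11 → {C,F} = (Y48, 45) ✓
A=14: row 12 → {C,F} = (Y89, 40) ✓
A=11: row 13 → {C,F} = (Y81, 54) ✓
The only A value with inconsistent RHS is A=12.

12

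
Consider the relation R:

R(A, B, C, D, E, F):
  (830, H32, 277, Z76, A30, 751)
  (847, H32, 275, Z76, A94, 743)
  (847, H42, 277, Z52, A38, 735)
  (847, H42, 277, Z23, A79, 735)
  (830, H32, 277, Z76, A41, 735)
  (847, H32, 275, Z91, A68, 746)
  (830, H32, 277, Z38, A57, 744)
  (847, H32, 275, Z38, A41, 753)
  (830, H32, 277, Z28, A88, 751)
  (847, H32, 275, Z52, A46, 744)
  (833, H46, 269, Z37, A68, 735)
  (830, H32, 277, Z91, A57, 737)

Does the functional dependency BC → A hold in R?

Yes

(B=H32, C=277): 5 rows → A = 830, 830, 830, 830, 830 ✓
(B=H32, C=275): 4 rows → A = 847, 847, 847, 847 ✓
(B=H42, C=277): 2 rows → A = 847, 847 ✓
(B=H46, C=269): 1 row → A = 833 ✓
Every BC value is associated with a single A value, so BC → A holds.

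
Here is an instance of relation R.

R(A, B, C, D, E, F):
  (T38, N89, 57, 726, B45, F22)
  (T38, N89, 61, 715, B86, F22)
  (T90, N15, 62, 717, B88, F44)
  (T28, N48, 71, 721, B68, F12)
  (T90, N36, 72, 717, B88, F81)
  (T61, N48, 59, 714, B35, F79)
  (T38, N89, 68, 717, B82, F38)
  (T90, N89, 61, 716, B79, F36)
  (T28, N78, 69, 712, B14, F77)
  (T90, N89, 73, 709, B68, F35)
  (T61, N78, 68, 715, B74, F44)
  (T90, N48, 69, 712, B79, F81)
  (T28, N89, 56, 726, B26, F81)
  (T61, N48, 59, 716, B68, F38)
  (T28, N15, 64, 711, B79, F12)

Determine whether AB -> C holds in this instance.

No

(A=T38, B=N89): 3 rows → C takes values {57, 61, 68} — violation
(A=T90, B=N15): 1 row → C = 62 ✓
(A=T28, B=N48): 1 row → C = 71 ✓
(A=T90, B=N36): 1 row → C = 72 ✓
(A=T61, B=N48): 2 rows → C = 59, 59 ✓
(A=T90, B=N89): 2 rows → C takes values {61, 73} — violation
(A=T28, B=N78): 1 row → C = 69 ✓
(A=T61, B=N78): 1 row → C = 68 ✓
(A=T90, B=N48): 1 row → C = 69 ✓
(A=T28, B=N89): 1 row → C = 56 ✓
(A=T28, B=N15): 1 row → C = 64 ✓
Two rows agree on AB but differ on C, so AB -> C does not hold.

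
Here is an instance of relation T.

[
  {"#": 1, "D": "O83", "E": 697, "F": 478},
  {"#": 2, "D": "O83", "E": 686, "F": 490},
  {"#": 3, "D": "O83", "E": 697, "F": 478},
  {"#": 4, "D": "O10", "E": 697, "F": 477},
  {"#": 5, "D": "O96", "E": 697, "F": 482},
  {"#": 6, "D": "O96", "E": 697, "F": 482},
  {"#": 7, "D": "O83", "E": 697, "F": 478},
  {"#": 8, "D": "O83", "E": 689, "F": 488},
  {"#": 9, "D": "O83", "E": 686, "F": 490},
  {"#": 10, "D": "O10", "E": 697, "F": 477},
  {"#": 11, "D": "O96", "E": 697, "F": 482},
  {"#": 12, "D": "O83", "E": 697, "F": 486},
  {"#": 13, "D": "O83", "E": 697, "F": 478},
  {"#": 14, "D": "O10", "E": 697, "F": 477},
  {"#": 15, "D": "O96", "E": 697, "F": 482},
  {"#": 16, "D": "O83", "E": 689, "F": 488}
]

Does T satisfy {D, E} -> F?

No

(D=O83, E=697): rows 1, 3, 7, 12, 13 → F takes values {478, 486} — violation
(D=O83, E=686): rows 2, 9 → F = 490, 490 ✓
(D=O10, E=697): rows 4, 10, 14 → F = 477, 477, 477 ✓
(D=O96, E=697): rows 5, 6, 11, 15 → F = 482, 482, 482, 482 ✓
(D=O83, E=689): rows 8, 16 → F = 488, 488 ✓
Two rows agree on {D, E} but differ on F, so {D, E} -> F does not hold.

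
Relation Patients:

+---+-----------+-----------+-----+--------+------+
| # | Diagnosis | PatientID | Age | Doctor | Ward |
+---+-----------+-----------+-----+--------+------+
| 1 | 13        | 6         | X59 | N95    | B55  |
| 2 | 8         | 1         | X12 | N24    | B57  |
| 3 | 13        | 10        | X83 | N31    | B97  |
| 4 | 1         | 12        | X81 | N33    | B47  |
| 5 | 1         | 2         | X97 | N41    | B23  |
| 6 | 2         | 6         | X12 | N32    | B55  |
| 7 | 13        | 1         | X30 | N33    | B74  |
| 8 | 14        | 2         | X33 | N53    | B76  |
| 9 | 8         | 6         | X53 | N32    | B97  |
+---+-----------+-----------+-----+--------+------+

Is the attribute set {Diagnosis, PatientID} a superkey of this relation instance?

Yes

All 9 rows have distinct {Diagnosis, PatientID} values, so {Diagnosis, PatientID} → (all attributes) holds and {Diagnosis, PatientID} is a superkey.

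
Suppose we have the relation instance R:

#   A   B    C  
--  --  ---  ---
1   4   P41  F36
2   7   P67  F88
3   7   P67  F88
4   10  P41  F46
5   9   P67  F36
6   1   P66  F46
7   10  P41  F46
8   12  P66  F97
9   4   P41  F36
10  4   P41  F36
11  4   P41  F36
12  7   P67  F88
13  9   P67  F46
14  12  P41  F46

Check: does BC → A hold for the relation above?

No

(B=P41, C=F36): rows 1, 9, 10, 11 → A = 4, 4, 4, 4 ✓
(B=P67, C=F88): rows 2, 3, 12 → A = 7, 7, 7 ✓
(B=P41, C=F46): rows 4, 7, 14 → A takes values {10, 12} — violation
(B=P67, C=F36): row 5 → A = 9 ✓
(B=P66, C=F46): row 6 → A = 1 ✓
(B=P66, C=F97): row 8 → A = 12 ✓
(B=P67, C=F46): row 13 → A = 9 ✓
Two rows agree on BC but differ on A, so BC → A does not hold.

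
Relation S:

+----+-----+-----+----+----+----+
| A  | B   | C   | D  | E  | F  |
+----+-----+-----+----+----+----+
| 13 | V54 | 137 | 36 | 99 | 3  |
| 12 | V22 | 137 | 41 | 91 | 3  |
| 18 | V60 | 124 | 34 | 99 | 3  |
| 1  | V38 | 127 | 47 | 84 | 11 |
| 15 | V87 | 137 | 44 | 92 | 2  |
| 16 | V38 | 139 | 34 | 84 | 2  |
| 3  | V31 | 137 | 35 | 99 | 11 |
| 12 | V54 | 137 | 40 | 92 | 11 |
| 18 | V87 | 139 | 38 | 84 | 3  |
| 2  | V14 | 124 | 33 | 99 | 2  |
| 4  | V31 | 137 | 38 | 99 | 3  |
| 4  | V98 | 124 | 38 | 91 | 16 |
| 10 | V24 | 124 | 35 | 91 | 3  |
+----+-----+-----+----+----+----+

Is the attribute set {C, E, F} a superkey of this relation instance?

No

Two distinct rows share (C=137, E=99, F=3), so {C, E, F} does not determine every attribute — not a superkey.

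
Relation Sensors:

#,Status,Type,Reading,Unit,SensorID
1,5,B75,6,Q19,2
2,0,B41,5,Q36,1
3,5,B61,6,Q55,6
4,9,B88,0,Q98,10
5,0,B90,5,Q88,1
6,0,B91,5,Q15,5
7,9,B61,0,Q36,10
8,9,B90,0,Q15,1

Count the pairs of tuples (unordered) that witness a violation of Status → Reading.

0

Status=5: all 2 rows agree on Reading — 0 pairs.
Status=0: all 3 rows agree on Reading — 0 pairs.
Status=9: all 3 rows agree on Reading — 0 pairs.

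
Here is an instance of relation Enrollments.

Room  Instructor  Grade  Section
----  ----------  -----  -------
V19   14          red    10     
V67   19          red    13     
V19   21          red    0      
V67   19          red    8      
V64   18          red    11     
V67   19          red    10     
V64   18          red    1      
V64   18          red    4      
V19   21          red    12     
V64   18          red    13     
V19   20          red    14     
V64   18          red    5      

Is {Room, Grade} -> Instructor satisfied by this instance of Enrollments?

No

(Room=V19, Grade=red): 4 rows → Instructor takes values {14, 21, 20} — violation
(Room=V67, Grade=red): 3 rows → Instructor = 19, 19, 19 ✓
(Room=V64, Grade=red): 5 rows → Instructor = 18, 18, 18, 18, 18 ✓
Two rows agree on {Room, Grade} but differ on Instructor, so {Room, Grade} -> Instructor does not hold.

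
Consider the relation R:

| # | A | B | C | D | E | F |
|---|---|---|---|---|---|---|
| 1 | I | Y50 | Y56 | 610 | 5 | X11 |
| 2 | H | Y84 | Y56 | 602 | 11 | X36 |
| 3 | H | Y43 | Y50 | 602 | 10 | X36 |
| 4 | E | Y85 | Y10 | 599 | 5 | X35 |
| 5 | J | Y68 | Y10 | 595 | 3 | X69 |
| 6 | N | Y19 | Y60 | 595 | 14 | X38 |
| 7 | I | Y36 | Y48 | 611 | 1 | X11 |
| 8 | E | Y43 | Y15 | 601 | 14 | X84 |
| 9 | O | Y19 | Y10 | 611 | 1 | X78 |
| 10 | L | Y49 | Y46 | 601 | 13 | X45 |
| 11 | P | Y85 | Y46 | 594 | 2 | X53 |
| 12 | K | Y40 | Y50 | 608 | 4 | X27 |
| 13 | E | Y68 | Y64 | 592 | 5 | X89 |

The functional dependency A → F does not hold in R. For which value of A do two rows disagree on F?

A=I: rows 1, 7 → F = X11, X11 ✓
A=H: rows 2, 3 → F = X36, X36 ✓
A=E: rows 4, 8, 13 → F takes values {X35, X84, X89} — violation
A=J: row 5 → F = X69 ✓
A=N: row 6 → F = X38 ✓
A=O: row 9 → F = X78 ✓
A=L: row 10 → F = X45 ✓
A=P: row 11 → F = X53 ✓
A=K: row 12 → F = X27 ✓
The only A value with inconsistent F is A=E.

E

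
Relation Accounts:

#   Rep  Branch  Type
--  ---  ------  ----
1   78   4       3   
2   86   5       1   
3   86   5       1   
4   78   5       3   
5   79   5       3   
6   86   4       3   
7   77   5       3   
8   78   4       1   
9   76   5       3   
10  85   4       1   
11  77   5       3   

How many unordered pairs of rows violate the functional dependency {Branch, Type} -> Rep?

11

(Branch=4, Type=3): violating pairs (1,6) — 1 pair.
(Branch=5, Type=1): all 2 rows agree on Rep — 0 pairs.
(Branch=5, Type=3): violating pairs (4,5), (4,7), (4,9), (4,11), (5,7), (5,9), (5,11), (7,9), (9,11) — 9 pairs.
(Branch=4, Type=1): violating pairs (8,10) — 1 pair.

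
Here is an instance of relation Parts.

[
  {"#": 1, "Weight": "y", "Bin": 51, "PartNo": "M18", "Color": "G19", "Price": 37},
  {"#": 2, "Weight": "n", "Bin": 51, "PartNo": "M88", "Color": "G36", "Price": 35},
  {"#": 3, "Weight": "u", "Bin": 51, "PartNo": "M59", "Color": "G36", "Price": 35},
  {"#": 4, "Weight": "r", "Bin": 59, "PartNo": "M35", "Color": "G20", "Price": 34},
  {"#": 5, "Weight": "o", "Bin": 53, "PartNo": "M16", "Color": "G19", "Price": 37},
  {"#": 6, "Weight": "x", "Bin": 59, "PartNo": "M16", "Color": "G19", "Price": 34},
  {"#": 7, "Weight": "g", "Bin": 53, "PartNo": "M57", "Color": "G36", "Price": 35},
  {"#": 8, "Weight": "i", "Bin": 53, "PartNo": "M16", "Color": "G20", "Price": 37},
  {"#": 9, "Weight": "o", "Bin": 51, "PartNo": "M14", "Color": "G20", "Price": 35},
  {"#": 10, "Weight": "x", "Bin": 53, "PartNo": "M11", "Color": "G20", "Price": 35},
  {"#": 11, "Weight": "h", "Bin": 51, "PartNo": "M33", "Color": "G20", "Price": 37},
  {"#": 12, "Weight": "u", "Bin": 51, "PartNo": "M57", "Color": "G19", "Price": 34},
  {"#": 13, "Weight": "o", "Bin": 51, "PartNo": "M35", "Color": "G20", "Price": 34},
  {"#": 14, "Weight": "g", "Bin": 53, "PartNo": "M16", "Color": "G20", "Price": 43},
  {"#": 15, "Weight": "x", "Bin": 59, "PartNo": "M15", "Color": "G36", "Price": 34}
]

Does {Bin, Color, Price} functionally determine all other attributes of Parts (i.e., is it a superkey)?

No

Rows 2 and 3 have the same {Bin, Color, Price} value (Bin=51, Color=G36, Price=35) but are distinct tuples, so {Bin, Color, Price} does not determine every attribute — not a superkey.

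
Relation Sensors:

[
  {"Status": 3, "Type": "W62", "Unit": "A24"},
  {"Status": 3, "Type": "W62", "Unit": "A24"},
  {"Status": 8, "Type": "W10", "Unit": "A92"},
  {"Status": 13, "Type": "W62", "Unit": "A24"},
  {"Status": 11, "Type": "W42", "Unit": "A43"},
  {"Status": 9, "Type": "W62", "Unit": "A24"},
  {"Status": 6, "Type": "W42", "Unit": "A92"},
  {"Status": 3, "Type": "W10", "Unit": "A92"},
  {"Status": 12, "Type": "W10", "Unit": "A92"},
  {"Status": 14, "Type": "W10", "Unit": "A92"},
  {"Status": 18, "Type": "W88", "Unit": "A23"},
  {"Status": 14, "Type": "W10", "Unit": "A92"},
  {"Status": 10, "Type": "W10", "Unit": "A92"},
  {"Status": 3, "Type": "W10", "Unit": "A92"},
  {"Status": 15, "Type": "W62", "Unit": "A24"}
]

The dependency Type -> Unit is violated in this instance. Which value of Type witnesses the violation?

Type=W62: 5 rows → Unit = A24, A24, A24, A24, A24 ✓
Type=W10: 7 rows → Unit = A92, A92, A92, A92, A92, A92, A92 ✓
Type=W42: 2 rows → Unit takes values {A43, A92} — violation
Type=W88: 1 row → Unit = A23 ✓
The only Type value with inconsistent Unit is Type=W42.

W42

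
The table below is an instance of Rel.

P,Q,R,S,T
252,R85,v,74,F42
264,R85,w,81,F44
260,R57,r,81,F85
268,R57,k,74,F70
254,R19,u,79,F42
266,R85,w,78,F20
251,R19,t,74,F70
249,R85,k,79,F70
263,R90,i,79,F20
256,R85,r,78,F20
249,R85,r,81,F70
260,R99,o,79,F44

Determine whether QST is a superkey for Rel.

No

Two distinct rows share (Q=R85, S=78, T=F20), so QST does not determine every attribute — not a superkey.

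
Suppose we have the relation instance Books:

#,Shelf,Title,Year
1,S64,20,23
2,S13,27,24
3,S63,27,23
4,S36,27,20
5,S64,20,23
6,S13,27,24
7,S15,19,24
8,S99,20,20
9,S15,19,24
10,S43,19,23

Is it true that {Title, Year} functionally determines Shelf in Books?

Yes

(Title=20, Year=23): rows 1, 5 → Shelf = S64, S64 ✓
(Title=27, Year=24): rows 2, 6 → Shelf = S13, S13 ✓
(Title=27, Year=23): row 3 → Shelf = S63 ✓
(Title=27, Year=20): row 4 → Shelf = S36 ✓
(Title=19, Year=24): rows 7, 9 → Shelf = S15, S15 ✓
(Title=20, Year=20): row 8 → Shelf = S99 ✓
(Title=19, Year=23): row 10 → Shelf = S43 ✓
Every {Title, Year} value is associated with a single Shelf value, so {Title, Year} → Shelf holds.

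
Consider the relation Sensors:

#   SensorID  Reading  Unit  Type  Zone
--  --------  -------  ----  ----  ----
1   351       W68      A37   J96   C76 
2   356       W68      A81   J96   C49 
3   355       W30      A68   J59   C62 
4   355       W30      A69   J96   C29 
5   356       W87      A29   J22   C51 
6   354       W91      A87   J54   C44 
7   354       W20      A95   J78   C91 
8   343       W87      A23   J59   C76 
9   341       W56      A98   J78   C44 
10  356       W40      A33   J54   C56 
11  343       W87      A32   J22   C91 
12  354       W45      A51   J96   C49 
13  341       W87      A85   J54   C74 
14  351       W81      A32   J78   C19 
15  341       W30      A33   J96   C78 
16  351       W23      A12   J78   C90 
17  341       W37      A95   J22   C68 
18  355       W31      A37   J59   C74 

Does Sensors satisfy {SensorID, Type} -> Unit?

No

(SensorID=351, Type=J96): row 1 → Unit = A37 ✓
(SensorID=356, Type=J96): row 2 → Unit = A81 ✓
(SensorID=355, Type=J59): rows 3, 18 → Unit takes values {A68, A37} — violation
(SensorID=355, Type=J96): row 4 → Unit = A69 ✓
(SensorID=356, Type=J22): row 5 → Unit = A29 ✓
(SensorID=354, Type=J54): row 6 → Unit = A87 ✓
(SensorID=354, Type=J78): row 7 → Unit = A95 ✓
(SensorID=343, Type=J59): row 8 → Unit = A23 ✓
(SensorID=341, Type=J78): row 9 → Unit = A98 ✓
(SensorID=356, Type=J54): row 10 → Unit = A33 ✓
(SensorID=343, Type=J22): row 11 → Unit = A32 ✓
(SensorID=354, Type=J96): row 12 → Unit = A51 ✓
(SensorID=341, Type=J54): row 13 → Unit = A85 ✓
(SensorID=351, Type=J78): rows 14, 16 → Unit takes values {A32, A12} — violation
(SensorID=341, Type=J96): row 15 → Unit = A33 ✓
(SensorID=341, Type=J22): row 17 → Unit = A95 ✓
Two rows agree on {SensorID, Type} but differ on Unit, so {SensorID, Type} -> Unit does not hold.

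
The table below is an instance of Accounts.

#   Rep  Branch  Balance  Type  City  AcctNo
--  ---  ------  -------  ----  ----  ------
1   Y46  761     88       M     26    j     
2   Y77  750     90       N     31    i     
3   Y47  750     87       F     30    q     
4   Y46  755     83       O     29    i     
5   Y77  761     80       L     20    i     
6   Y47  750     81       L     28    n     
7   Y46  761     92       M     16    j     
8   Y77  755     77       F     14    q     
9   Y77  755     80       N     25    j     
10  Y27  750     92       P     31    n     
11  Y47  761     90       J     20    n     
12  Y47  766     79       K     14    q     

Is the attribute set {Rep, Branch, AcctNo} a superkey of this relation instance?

No

Rows 1 and 7 have the same {Rep, Branch, AcctNo} value (Rep=Y46, Branch=761, AcctNo=j) but are distinct tuples, so {Rep, Branch, AcctNo} does not determine every attribute — not a superkey.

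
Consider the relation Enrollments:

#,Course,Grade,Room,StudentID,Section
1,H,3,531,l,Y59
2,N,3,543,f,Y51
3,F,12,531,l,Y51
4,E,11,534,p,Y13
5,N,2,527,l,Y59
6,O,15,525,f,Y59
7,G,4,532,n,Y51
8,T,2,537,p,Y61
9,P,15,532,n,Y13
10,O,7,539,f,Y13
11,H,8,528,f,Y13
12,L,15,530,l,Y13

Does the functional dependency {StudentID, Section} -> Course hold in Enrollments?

(StudentID=l, Section=Y59): rows 1, 5 → Course takes values {H, N} — violation
(StudentID=f, Section=Y51): row 2 → Course = N ✓
(StudentID=l, Section=Y51): row 3 → Course = F ✓
(StudentID=p, Section=Y13): row 4 → Course = E ✓
(StudentID=f, Section=Y59): row 6 → Course = O ✓
(StudentID=n, Section=Y51): row 7 → Course = G ✓
(StudentID=p, Section=Y61): row 8 → Course = T ✓
(StudentID=n, Section=Y13): row 9 → Course = P ✓
(StudentID=f, Section=Y13): rows 10, 11 → Course takes values {O, H} — violation
(StudentID=l, Section=Y13): row 12 → Course = L ✓
Two rows agree on {StudentID, Section} but differ on Course, so {StudentID, Section} -> Course does not hold.

No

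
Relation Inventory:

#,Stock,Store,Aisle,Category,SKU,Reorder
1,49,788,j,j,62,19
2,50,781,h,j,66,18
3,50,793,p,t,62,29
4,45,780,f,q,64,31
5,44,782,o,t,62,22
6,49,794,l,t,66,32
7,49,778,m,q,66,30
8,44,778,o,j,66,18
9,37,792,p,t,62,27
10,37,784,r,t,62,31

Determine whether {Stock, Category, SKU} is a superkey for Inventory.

No

Rows 9 and 10 have the same {Stock, Category, SKU} value (Stock=37, Category=t, SKU=62) but are distinct tuples, so {Stock, Category, SKU} does not determine every attribute — not a superkey.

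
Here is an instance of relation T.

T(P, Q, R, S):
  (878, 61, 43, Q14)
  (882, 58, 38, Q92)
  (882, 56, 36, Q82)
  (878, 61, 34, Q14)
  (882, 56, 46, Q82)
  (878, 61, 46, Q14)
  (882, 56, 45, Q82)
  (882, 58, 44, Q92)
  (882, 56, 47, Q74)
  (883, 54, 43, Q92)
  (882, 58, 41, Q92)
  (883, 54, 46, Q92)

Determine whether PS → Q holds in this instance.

(P=878, S=Q14): 3 rows → Q = 61, 61, 61 ✓
(P=882, S=Q92): 3 rows → Q = 58, 58, 58 ✓
(P=882, S=Q82): 3 rows → Q = 56, 56, 56 ✓
(P=882, S=Q74): 1 row → Q = 56 ✓
(P=883, S=Q92): 2 rows → Q = 54, 54 ✓
Every PS value is associated with a single Q value, so PS → Q holds.

Yes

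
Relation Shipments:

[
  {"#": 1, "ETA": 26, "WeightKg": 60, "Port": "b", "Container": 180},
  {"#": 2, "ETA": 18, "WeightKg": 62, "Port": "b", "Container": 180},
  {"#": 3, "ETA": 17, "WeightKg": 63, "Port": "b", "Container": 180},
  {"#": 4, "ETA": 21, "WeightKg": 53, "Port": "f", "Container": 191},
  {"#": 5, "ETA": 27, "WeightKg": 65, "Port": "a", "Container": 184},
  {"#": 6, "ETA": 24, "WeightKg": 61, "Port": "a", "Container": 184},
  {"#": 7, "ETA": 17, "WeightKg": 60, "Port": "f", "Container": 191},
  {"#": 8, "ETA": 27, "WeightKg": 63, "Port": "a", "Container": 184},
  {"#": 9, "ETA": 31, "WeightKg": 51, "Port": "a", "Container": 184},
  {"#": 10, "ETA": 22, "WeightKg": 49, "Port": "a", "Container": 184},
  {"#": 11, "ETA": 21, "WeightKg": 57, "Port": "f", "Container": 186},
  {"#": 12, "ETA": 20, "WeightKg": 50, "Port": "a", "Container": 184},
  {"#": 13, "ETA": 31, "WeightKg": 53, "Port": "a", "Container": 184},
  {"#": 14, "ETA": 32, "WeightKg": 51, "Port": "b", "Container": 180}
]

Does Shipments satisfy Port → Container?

No

Port=b: rows 1, 2, 3, 14 → Container = 180, 180, 180, 180 ✓
Port=f: rows 4, 7, 11 → Container takes values {191, 186} — violation
Port=a: rows 5, 6, 8, 9, 10, 12, 13 → Container = 184, 184, 184, 184, 184, 184, 184 ✓
Two rows agree on Port but differ on Container, so Port → Container does not hold.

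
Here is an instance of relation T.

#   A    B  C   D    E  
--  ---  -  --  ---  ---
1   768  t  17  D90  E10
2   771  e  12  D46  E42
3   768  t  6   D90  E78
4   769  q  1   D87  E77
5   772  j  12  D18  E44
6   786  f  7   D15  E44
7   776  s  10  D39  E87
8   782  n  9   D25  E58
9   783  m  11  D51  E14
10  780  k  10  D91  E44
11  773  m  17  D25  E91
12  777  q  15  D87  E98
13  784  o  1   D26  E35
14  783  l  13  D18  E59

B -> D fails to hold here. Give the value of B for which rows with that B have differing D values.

B=t: rows 1, 3 → D = D90, D90 ✓
B=e: row 2 → D = D46 ✓
B=q: rows 4, 12 → D = D87, D87 ✓
B=j: row 5 → D = D18 ✓
B=f: row 6 → D = D15 ✓
B=s: row 7 → D = D39 ✓
B=n: row 8 → D = D25 ✓
B=m: rows 9, 11 → D takes values {D51, D25} — violation
B=k: row 10 → D = D91 ✓
B=o: row 13 → D = D26 ✓
B=l: row 14 → D = D18 ✓
The only B value with inconsistent D is B=m.

m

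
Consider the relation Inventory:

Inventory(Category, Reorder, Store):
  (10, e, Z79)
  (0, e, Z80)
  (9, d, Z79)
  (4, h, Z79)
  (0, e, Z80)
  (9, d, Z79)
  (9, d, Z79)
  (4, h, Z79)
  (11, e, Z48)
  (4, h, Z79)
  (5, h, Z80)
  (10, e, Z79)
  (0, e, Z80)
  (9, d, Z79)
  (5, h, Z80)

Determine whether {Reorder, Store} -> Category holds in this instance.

Yes

(Reorder=e, Store=Z79): 2 rows → Category = 10, 10 ✓
(Reorder=e, Store=Z80): 3 rows → Category = 0, 0, 0 ✓
(Reorder=d, Store=Z79): 4 rows → Category = 9, 9, 9, 9 ✓
(Reorder=h, Store=Z79): 3 rows → Category = 4, 4, 4 ✓
(Reorder=e, Store=Z48): 1 row → Category = 11 ✓
(Reorder=h, Store=Z80): 2 rows → Category = 5, 5 ✓
Every {Reorder, Store} value is associated with a single Category value, so {Reorder, Store} -> Category holds.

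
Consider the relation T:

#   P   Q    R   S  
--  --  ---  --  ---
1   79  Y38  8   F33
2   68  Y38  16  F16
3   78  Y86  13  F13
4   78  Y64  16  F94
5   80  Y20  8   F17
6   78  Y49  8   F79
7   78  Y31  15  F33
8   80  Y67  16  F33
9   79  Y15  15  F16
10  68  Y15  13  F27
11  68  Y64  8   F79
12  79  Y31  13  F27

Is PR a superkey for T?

Yes

All 12 rows have distinct PR values, so PR → (all attributes) holds and PR is a superkey.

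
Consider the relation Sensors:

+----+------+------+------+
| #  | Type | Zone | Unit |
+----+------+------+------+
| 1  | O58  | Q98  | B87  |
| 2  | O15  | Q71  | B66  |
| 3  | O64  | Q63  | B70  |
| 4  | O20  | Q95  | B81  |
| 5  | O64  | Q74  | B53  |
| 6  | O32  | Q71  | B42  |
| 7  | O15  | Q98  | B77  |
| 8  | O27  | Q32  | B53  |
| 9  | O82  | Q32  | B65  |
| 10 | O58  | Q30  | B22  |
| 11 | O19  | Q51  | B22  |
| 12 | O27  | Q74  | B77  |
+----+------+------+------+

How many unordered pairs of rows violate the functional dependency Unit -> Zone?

3

Unit=B53: violating pairs (5,8) — 1 pair.
Unit=B77: violating pairs (7,12) — 1 pair.
Unit=B22: violating pairs (10,11) — 1 pair.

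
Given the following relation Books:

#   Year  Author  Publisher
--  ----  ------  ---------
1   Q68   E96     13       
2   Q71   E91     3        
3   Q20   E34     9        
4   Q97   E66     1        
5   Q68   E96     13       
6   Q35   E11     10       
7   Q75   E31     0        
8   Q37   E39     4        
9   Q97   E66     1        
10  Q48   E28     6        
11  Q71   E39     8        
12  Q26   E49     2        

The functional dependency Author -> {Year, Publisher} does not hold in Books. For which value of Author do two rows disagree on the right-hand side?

Author=E96: rows 1, 5 → {Year,Publisher} = (Q68, 13), (Q68, 13) ✓
Author=E91: row 2 → {Year,Publisher} = (Q71, 3) ✓
Author=E34: row 3 → {Year,Publisher} = (Q20, 9) ✓
Author=E66: rows 4, 9 → {Year,Publisher} = (Q97, 1), (Q97, 1) ✓
Author=E11: row 6 → {Year,Publisher} = (Q35, 10) ✓
Author=E31: row 7 → {Year,Publisher} = (Q75, 0) ✓
Author=E39: rows 8, 11 → {Year,Publisher} takes values {(Q37, 4), (Q71, 8)} — violation
Author=E28: row 10 → {Year,Publisher} = (Q48, 6) ✓
Author=E49: row 12 → {Year,Publisher} = (Q26, 2) ✓
The only Author value with inconsistent RHS is Author=E39.

E39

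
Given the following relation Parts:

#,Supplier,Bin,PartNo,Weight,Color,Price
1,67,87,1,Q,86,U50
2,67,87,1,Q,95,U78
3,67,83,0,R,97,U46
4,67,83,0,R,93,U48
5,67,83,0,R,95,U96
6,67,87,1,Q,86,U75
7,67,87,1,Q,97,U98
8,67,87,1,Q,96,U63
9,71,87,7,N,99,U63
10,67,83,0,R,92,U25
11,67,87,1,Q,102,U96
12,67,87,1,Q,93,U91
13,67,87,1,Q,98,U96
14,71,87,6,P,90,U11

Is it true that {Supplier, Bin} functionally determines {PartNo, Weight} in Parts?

No

(Supplier=67, Bin=87): rows 1, 2, 6, 7, 8, 11, 12, 13 → {PartNo,Weight} = (1, Q), (1, Q), (1, Q), (1, Q), (1, Q), (1, Q), (1, Q), (1, Q) ✓
(Supplier=67, Bin=83): rows 3, 4, 5, 10 → {PartNo,Weight} = (0, R), (0, R), (0, R), (0, R) ✓
(Supplier=71, Bin=87): rows 9, 14 → {PartNo,Weight} takes values {(7, N), (6, P)} — violation
Two rows agree on {Supplier, Bin} but differ on {PartNo, Weight}, so {Supplier, Bin} -> {PartNo, Weight} does not hold.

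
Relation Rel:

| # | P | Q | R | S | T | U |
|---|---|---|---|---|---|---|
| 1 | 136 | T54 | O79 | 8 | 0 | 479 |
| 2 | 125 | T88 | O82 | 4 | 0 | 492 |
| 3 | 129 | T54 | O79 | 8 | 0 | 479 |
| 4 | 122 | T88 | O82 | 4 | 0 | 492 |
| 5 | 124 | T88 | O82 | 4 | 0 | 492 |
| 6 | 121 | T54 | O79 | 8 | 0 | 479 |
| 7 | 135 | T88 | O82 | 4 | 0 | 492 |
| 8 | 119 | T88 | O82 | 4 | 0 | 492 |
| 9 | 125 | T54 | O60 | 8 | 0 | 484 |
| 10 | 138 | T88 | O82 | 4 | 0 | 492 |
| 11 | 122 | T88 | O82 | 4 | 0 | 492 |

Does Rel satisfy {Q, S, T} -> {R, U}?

No

(Q=T54, S=8, T=0): rows 1, 3, 6, 9 → {R,U} takes values {(O79, 479), (O60, 484)} — violation
(Q=T88, S=4, T=0): rows 2, 4, 5, 7, 8, 10, 11 → {R,U} = (O82, 492), (O82, 492), (O82, 492), (O82, 492), (O82, 492), (O82, 492), (O82, 492) ✓
Two rows agree on {Q, S, T} but differ on {R, U}, so {Q, S, T} -> {R, U} does not hold.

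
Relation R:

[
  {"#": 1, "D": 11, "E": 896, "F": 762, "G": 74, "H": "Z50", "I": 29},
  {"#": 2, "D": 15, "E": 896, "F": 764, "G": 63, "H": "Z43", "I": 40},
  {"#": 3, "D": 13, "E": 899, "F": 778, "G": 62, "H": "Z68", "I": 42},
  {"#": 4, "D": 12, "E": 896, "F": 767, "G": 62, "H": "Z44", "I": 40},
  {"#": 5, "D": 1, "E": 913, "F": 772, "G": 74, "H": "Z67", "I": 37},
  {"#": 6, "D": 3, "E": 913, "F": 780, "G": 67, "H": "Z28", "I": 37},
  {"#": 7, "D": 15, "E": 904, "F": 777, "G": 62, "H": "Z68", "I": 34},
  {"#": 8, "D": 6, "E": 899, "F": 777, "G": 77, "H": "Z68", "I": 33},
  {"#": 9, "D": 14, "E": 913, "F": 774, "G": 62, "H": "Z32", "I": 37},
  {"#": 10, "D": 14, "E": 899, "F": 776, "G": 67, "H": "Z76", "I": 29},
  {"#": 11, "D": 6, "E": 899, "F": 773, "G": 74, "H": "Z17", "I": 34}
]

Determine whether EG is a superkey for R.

Yes

All 11 rows have distinct EG values, so EG → (all attributes) holds and EG is a superkey.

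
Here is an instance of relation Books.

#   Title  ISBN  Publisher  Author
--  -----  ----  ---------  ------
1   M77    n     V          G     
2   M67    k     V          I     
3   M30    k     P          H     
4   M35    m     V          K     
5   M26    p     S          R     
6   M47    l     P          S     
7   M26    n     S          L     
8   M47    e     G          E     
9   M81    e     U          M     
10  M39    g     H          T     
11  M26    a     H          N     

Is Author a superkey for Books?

Yes

All 11 rows have distinct Author values, so Author → (all attributes) holds and Author is a superkey.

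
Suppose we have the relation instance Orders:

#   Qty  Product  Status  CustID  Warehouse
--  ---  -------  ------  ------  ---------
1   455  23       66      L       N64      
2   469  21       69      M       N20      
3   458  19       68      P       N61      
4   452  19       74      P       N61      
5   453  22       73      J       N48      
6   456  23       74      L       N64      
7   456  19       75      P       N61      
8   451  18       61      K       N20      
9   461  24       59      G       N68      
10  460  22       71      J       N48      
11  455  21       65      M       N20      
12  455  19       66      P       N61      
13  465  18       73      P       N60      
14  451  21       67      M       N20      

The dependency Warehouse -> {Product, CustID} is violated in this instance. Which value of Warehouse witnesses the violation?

N20

Warehouse=N64: rows 1, 6 → {Product,CustID} = (23, L), (23, L) ✓
Warehouse=N20: rows 2, 8, 11, 14 → {Product,CustID} takes values {(21, M), (18, K)} — violation
Warehouse=N61: rows 3, 4, 7, 12 → {Product,CustID} = (19, P), (19, P), (19, P), (19, P) ✓
Warehouse=N48: rows 5, 10 → {Product,CustID} = (22, J), (22, J) ✓
Warehouse=N68: row 9 → {Product,CustID} = (24, G) ✓
Warehouse=N60: row 13 → {Product,CustID} = (18, P) ✓
The only Warehouse value with inconsistent RHS is Warehouse=N20.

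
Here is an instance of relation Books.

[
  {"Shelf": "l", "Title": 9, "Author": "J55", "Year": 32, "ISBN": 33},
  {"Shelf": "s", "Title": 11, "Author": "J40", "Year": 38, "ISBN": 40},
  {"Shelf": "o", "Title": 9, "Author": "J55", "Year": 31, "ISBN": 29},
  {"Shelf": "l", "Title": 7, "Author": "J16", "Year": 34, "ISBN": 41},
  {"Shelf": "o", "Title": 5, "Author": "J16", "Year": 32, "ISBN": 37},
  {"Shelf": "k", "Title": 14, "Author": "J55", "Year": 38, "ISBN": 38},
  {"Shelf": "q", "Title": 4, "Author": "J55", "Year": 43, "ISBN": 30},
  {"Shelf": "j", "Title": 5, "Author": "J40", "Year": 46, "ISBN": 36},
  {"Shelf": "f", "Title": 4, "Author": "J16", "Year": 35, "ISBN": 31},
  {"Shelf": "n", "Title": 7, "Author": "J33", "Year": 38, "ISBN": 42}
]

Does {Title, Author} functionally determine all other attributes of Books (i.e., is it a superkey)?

No

Two distinct rows share (Title=9, Author=J55), so {Title, Author} does not determine every attribute — not a superkey.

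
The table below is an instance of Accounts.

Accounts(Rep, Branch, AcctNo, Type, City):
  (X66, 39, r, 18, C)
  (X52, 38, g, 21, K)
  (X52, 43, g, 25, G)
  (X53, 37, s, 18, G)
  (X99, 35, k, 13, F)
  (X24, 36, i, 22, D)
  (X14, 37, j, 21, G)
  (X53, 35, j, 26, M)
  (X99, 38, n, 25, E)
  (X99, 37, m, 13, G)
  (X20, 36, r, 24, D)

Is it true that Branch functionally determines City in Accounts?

Branch=39: 1 row → City = C ✓
Branch=38: 2 rows → City takes values {K, E} — violation
Branch=43: 1 row → City = G ✓
Branch=37: 3 rows → City = G, G, G ✓
Branch=35: 2 rows → City takes values {F, M} — violation
Branch=36: 2 rows → City = D, D ✓
Two rows agree on Branch but differ on City, so Branch → City does not hold.

No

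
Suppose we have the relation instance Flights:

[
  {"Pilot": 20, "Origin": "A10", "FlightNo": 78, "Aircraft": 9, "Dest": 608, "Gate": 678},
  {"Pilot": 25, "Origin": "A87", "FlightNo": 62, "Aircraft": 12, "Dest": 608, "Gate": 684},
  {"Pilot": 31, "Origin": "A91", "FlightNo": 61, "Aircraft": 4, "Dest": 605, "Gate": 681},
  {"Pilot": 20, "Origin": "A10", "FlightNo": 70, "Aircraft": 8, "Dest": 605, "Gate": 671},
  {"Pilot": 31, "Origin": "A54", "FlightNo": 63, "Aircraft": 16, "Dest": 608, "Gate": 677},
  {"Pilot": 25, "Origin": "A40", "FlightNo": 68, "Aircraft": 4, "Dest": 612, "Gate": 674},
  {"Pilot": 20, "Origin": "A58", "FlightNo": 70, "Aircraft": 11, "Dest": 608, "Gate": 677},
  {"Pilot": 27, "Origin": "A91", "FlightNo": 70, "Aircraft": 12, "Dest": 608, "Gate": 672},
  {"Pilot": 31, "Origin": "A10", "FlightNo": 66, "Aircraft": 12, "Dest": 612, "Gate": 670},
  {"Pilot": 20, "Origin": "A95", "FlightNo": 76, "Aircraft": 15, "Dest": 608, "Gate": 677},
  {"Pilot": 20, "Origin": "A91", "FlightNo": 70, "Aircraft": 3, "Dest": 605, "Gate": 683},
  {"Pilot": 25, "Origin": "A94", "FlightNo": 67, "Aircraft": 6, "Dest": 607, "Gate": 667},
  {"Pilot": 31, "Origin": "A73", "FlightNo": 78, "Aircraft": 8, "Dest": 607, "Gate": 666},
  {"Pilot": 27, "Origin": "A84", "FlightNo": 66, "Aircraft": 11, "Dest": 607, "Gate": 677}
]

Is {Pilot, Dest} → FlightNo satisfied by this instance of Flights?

No

(Pilot=20, Dest=608): 3 rows → FlightNo takes values {78, 70, 76} — violation
(Pilot=25, Dest=608): 1 row → FlightNo = 62 ✓
(Pilot=31, Dest=605): 1 row → FlightNo = 61 ✓
(Pilot=20, Dest=605): 2 rows → FlightNo = 70, 70 ✓
(Pilot=31, Dest=608): 1 row → FlightNo = 63 ✓
(Pilot=25, Dest=612): 1 row → FlightNo = 68 ✓
(Pilot=27, Dest=608): 1 row → FlightNo = 70 ✓
(Pilot=31, Dest=612): 1 row → FlightNo = 66 ✓
(Pilot=25, Dest=607): 1 row → FlightNo = 67 ✓
(Pilot=31, Dest=607): 1 row → FlightNo = 78 ✓
(Pilot=27, Dest=607): 1 row → FlightNo = 66 ✓
Two rows agree on {Pilot, Dest} but differ on FlightNo, so {Pilot, Dest} → FlightNo does not hold.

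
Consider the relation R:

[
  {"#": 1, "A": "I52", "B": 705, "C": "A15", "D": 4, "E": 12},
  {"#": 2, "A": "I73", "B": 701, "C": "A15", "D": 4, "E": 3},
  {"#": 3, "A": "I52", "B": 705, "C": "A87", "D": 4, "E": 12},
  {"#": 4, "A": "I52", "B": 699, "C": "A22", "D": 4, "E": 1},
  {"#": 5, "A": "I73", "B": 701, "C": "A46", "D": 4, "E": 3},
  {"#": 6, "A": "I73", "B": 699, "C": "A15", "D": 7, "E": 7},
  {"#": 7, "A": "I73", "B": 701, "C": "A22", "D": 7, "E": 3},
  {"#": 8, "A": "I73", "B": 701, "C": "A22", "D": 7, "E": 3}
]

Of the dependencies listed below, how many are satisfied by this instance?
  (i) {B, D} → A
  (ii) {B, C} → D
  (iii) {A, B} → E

(i) {B, D} → A: every LHS value maps to a single RHS value — holds.
(ii) {B, C} → D: every LHS value maps to a single RHS value — holds.
(iii) {A, B} → E: every LHS value maps to a single RHS value — holds.
3 of the 3 dependencies hold.

3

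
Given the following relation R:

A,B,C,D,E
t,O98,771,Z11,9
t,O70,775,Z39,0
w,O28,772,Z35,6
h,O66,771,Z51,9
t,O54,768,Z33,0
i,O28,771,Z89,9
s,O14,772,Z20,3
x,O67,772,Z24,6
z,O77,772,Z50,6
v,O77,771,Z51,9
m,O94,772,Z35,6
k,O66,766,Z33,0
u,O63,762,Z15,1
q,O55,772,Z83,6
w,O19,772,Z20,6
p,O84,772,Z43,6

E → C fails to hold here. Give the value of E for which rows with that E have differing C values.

0

E=9: 4 rows → C = 771, 771, 771, 771 ✓
E=0: 3 rows → C takes values {775, 768, 766} — violation
E=6: 7 rows → C = 772, 772, 772, 772, 772, 772, 772 ✓
E=3: 1 row → C = 772 ✓
E=1: 1 row → C = 762 ✓
The only E value with inconsistent C is E=0.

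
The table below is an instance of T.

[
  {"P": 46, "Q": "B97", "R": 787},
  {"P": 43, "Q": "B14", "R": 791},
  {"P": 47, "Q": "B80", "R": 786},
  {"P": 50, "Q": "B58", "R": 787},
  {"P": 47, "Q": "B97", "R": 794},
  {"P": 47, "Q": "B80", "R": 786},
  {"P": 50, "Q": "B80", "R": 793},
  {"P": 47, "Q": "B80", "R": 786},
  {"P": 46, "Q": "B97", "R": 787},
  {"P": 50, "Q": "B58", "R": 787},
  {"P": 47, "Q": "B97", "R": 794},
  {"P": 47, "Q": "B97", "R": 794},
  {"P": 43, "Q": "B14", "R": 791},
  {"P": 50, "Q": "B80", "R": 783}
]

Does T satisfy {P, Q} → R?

No

(P=46, Q=B97): 2 rows → R = 787, 787 ✓
(P=43, Q=B14): 2 rows → R = 791, 791 ✓
(P=47, Q=B80): 3 rows → R = 786, 786, 786 ✓
(P=50, Q=B58): 2 rows → R = 787, 787 ✓
(P=47, Q=B97): 3 rows → R = 794, 794, 794 ✓
(P=50, Q=B80): 2 rows → R takes values {793, 783} — violation
Two rows agree on {P, Q} but differ on R, so {P, Q} → R does not hold.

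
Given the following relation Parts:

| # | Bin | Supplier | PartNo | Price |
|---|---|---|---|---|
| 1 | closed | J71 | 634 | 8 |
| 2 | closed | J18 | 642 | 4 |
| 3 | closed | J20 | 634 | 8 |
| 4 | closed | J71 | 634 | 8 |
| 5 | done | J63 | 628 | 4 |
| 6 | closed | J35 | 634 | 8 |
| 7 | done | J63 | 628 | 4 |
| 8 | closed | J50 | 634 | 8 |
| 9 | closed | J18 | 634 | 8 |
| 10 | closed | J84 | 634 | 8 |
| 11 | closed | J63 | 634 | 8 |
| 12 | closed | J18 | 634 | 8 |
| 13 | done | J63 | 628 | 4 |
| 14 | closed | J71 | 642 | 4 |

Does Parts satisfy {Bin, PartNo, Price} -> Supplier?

(Bin=closed, PartNo=634, Price=8): rows 1, 3, 4, 6, 8, 9, 10, 11, 12 → Supplier takes values {J71, J20, J35, J50, J18, J84, J63} — violation
(Bin=closed, PartNo=642, Price=4): rows 2, 14 → Supplier takes values {J18, J71} — violation
(Bin=done, PartNo=628, Price=4): rows 5, 7, 13 → Supplier = J63, J63, J63 ✓
Two rows agree on {Bin, PartNo, Price} but differ on Supplier, so {Bin, PartNo, Price} -> Supplier does not hold.

No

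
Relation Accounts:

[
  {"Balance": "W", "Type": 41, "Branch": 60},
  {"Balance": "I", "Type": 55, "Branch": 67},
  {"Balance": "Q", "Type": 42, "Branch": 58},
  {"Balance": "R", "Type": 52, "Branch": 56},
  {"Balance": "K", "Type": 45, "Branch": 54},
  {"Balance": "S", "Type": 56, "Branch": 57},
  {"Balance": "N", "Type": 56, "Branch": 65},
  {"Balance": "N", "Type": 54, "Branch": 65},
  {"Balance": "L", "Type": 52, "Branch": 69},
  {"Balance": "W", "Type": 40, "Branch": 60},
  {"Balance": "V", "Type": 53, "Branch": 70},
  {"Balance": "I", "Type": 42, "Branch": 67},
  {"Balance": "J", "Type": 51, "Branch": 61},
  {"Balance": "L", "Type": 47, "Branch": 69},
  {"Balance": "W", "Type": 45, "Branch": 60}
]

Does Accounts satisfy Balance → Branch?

Balance=W: 3 rows → Branch = 60, 60, 60 ✓
Balance=I: 2 rows → Branch = 67, 67 ✓
Balance=Q: 1 row → Branch = 58 ✓
Balance=R: 1 row → Branch = 56 ✓
Balance=K: 1 row → Branch = 54 ✓
Balance=S: 1 row → Branch = 57 ✓
Balance=N: 2 rows → Branch = 65, 65 ✓
Balance=L: 2 rows → Branch = 69, 69 ✓
Balance=V: 1 row → Branch = 70 ✓
Balance=J: 1 row → Branch = 61 ✓
Every Balance value is associated with a single Branch value, so Balance → Branch holds.

Yes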